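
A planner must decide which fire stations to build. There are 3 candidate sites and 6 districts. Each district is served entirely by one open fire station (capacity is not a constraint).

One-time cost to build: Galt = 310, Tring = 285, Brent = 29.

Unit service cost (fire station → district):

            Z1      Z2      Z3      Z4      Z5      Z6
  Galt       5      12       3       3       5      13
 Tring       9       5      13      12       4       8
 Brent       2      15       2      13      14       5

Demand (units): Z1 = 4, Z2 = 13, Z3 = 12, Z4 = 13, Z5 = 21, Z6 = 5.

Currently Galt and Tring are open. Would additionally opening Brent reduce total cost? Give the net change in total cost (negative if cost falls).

Current service cost with {Galt, Tring}: 284.
Adding Brent: each district re-picks its cheapest; new service cost 245, saving 39.
Extra fixed cost: 29. Net change = 29 − 39 = -10.
(Totals: 879 → 869.)

Yes — net change −10 (cost falls by 10).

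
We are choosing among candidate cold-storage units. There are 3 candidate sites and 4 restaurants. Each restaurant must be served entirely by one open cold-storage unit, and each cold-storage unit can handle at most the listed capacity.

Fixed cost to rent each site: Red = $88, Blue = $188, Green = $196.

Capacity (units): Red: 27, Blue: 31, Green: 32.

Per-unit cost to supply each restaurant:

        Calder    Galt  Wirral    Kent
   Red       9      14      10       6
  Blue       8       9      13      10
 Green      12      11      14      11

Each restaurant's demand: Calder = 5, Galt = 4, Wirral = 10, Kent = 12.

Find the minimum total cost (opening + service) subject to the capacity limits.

Open {Blue}: Calder→Blue 8·5=40, Galt→Blue 9·4=36, Wirral→Blue 13·10=130, Kent→Blue 10·12=120.
Loads: Blue carries 31/31. Service 326; fixed 188; total 514.
Next best feasible plan costs 524.

Minimum total cost: 514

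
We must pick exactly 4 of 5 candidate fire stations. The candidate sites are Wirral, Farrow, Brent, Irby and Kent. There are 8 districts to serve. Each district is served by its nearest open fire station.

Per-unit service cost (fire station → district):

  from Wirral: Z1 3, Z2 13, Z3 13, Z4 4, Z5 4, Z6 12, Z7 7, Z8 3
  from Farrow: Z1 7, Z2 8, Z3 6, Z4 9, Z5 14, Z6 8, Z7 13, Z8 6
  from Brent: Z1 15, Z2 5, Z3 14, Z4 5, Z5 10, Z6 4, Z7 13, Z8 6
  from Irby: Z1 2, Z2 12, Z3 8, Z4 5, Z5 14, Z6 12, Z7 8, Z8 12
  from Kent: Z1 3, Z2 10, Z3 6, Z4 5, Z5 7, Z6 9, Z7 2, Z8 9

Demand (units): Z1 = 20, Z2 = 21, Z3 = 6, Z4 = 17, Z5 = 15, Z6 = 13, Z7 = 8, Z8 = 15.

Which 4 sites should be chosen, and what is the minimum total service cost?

With exactly 4 open, each district uses its cheapest among the chosen.
{Wirral, Brent, Irby, Kent}: Z1→Irby 2·20=40, Z2→Brent 5·21=105, Z3→Kent 6·6=36, Z4→Wirral 4·17=68, Z5→Wirral 4·15=60, Z6→Brent 4·13=52, Z7→Kent 2·8=16, Z8→Wirral 3·15=45. Service cost 422.
{Wirral, Farrow, Brent, Kent}: service cost 442
{Wirral, Farrow, Brent, Irby}: service cost 462
Among all 5 size-4 choices, {Wirral, Brent, Irby, Kent} is lowest.

Choose Wirral, Brent, Irby and Kent; total service cost 422.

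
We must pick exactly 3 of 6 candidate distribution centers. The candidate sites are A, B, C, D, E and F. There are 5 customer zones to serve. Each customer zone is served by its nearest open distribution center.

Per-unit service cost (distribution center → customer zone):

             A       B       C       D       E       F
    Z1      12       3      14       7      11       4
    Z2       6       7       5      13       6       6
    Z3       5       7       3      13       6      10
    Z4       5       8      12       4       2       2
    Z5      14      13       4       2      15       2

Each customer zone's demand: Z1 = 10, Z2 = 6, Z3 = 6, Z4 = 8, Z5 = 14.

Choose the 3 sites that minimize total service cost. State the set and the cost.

With exactly 3 open, each customer zone uses its cheapest among the chosen.
{B, C, F}: Z1→B 3·10=30, Z2→C 5·6=30, Z3→C 3·6=18, Z4→F 2·8=16, Z5→F 2·14=28. Service cost 122.
{A, C, F}: service cost 132
{C, D, F}: service cost 132
Among all 20 size-3 choices, {B, C, F} is lowest.

Choose B, C and F; total service cost 122.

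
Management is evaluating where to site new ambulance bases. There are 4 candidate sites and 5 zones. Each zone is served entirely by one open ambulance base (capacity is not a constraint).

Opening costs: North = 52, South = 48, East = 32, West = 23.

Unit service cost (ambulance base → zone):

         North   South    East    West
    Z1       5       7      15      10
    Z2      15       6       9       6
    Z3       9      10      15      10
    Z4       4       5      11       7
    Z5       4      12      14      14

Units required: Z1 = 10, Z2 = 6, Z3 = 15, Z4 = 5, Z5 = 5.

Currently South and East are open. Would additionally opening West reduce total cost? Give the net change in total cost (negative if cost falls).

No — net change +23 (cost rises by 23).

Current service cost with {South, East}: 341.
Adding West: each zone re-picks its cheapest; new service cost 341, saving 0.
Extra fixed cost: 23. Net change = 23 − 0 = 23.
(Totals: 421 → 444.)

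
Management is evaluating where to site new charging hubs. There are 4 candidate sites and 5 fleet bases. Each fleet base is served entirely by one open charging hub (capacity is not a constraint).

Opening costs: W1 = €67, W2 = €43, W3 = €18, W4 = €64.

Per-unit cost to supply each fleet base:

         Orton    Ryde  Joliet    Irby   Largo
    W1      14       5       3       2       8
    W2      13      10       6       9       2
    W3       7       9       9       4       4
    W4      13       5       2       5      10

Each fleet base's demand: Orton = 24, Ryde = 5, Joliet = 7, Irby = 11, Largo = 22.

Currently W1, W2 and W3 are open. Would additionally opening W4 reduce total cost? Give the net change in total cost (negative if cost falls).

No — net change +57 (cost rises by 57).

Current service cost with {W1, W2, W3}: 280.
Adding W4: each fleet base re-picks its cheapest; new service cost 273, saving 7.
Extra fixed cost: 64. Net change = 64 − 7 = 57.
(Totals: 408 → 465.)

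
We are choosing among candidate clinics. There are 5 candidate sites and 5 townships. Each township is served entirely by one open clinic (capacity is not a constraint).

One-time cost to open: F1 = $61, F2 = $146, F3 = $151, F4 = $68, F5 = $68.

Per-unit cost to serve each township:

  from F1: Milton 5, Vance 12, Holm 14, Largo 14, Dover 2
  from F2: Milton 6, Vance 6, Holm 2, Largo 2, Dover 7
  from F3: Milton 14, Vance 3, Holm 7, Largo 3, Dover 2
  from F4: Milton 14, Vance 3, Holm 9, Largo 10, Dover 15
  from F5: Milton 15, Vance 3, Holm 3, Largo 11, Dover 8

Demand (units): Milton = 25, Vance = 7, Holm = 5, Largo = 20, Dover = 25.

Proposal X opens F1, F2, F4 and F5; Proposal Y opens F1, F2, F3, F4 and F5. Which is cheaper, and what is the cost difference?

Proposal X: {F1, F2, F4, F5}: Milton→F1 5·25=125, Vance→F4 3·7=21, Holm→F2 2·5=10, Largo→F2 2·20=40, Dover→F1 2·25=50. Service 246; fixed 343; total 589.
Proposal Y: {F1, F2, F3, F4, F5}: Milton→F1 5·25=125, Vance→F3 3·7=21, Holm→F2 2·5=10, Largo→F2 2·20=40, Dover→F1 2·25=50. Service 246; fixed 494; total 740.
Difference: |589 − 740| = 151.

Proposal X is cheaper by 151.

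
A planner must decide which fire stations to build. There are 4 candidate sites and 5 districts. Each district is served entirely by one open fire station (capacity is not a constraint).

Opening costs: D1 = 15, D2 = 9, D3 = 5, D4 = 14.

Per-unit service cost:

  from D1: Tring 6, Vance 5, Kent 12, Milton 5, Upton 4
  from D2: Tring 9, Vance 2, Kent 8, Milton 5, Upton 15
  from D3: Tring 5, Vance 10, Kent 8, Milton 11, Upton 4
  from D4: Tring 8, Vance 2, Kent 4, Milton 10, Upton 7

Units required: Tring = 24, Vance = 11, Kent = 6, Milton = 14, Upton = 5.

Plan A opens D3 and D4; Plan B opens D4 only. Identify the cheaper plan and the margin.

Plan A: {D3, D4}: Tring→D3 5·24=120, Vance→D4 2·11=22, Kent→D4 4·6=24, Milton→D4 10·14=140, Upton→D3 4·5=20. Service 326; fixed 19; total 345.
Plan B: {D4}: Tring→D4 8·24=192, Vance→D4 2·11=22, Kent→D4 4·6=24, Milton→D4 10·14=140, Upton→D4 7·5=35. Service 413; fixed 14; total 427.
Difference: |345 − 427| = 82.

Plan A is cheaper by 82.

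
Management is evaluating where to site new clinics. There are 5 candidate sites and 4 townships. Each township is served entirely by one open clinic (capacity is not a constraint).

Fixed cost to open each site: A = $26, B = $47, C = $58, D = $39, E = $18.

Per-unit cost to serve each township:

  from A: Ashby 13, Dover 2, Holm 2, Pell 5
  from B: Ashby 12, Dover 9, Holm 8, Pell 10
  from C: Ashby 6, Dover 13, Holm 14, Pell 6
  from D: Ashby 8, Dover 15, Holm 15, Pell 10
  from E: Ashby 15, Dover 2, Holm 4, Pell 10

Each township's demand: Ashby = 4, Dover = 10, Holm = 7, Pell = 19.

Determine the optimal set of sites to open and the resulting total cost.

For any fixed open set, each township goes to its cheapest open site; total = fixed + service.
{A}: Ashby→A 13·4=52, Dover→A 2·10=20, Holm→A 2·7=14, Pell→A 5·19=95. Service 181; fixed 26; total 207.
{A, E}: service 181 + fixed 44 = 225
{A, D}: Ashby→D 8·4=32, Dover→A 2·10=20, Holm→A 2·7=14, Pell→A 5·19=95. Service 161; fixed 65; total 226.
{A, B, C, D, E}: service 153 + fixed 188 = 341
No other subset beats 207.

Open A only; minimum total cost 207.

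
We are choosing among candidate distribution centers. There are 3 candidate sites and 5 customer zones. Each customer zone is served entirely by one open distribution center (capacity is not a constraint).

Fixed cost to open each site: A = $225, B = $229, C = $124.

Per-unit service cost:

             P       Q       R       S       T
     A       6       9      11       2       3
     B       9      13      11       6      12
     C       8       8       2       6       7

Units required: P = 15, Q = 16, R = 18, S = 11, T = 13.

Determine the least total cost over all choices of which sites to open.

Minimum total cost: 565

For any fixed open set, each customer zone goes to its cheapest open site; total = fixed + service.
{C}: P→C 8·15=120, Q→C 8·16=128, R→C 2·18=36, S→C 6·11=66, T→C 7·13=91. Service 441; fixed 124; total 565.
{A, C}: P→A 6·15=90, Q→C 8·16=128, R→C 2·18=36, S→A 2·11=22, T→A 3·13=39. Service 315; fixed 349; total 664.
{A}: P→A 6·15=90, Q→A 9·16=144, R→A 11·18=198, S→A 2·11=22, T→A 3·13=39. Service 493; fixed 225; total 718.
{A, B, C}: service 315 + fixed 578 = 893
No other subset beats 565.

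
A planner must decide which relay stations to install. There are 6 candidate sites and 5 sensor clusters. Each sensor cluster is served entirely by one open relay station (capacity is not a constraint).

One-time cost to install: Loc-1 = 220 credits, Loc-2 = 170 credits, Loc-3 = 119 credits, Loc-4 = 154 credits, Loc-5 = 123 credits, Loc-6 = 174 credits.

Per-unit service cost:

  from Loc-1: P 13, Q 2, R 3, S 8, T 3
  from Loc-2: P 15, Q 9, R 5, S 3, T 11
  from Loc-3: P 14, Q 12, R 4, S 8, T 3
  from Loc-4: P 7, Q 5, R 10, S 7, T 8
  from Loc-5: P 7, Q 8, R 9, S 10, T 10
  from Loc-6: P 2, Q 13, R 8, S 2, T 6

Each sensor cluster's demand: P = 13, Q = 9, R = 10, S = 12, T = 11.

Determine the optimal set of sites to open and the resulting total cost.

Open Loc-6 only; minimum total cost 487.

For any fixed open set, each sensor cluster goes to its cheapest open site; total = fixed + service.
{Loc-6}: P→Loc-6 2·13=26, Q→Loc-6 13·9=117, R→Loc-6 8·10=80, S→Loc-6 2·12=24, T→Loc-6 6·11=66. Service 313; fixed 174; total 487.
{Loc-3, Loc-6}: P→Loc-6 2·13=26, Q→Loc-3 12·9=108, R→Loc-3 4·10=40, S→Loc-6 2·12=24, T→Loc-3 3·11=33. Service 231; fixed 293; total 524.
{Loc-1, Loc-6}: P→Loc-6 2·13=26, Q→Loc-1 2·9=18, R→Loc-1 3·10=30, S→Loc-6 2·12=24, T→Loc-1 3·11=33. Service 131; fixed 394; total 525.
{Loc-1, Loc-2, Loc-3, Loc-4, Loc-5, Loc-6}: service 131 + fixed 960 = 1091
No other subset beats 487.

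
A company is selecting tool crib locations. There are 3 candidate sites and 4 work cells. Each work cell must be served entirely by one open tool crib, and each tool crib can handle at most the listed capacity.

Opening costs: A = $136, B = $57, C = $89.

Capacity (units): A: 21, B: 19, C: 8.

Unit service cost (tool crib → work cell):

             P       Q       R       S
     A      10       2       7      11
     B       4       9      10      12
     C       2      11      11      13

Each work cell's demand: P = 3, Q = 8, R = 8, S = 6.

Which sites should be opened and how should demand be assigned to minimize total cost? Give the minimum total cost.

Open {A, B}: P→B 4·3=12, Q→A 2·8=16, R→A 7·8=56, S→B 12·6=72.
Loads: A carries 16/21, B carries 9/19. Service 156; fixed 193; total 349.
Next best feasible plan costs 367.

Minimum total cost: 349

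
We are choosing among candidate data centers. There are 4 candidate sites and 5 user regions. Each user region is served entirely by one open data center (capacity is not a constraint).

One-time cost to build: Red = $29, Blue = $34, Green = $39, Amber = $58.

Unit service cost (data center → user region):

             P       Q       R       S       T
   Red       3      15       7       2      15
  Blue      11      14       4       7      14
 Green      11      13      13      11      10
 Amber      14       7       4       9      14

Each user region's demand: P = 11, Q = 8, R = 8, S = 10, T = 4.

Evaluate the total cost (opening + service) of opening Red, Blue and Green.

Each user region is assigned to its cheapest site among the open ones.
{Red, Blue, Green}: P→Red 3·11=33, Q→Green 13·8=104, R→Blue 4·8=32, S→Red 2·10=20, T→Green 10·4=40. Service 229; fixed 102; total 331.

Total cost: 331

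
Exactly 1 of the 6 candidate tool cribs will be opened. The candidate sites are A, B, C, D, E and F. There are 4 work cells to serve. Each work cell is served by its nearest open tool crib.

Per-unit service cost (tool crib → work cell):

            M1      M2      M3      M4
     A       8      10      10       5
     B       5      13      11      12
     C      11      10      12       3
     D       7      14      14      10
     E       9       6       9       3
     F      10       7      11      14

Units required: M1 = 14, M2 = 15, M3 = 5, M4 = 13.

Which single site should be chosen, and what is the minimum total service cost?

With exactly 1 open, each work cell uses its cheapest among the chosen.
{E}: M1→E 9·14=126, M2→E 6·15=90, M3→E 9·5=45, M4→E 3·13=39. Service cost 300.
{A}: service cost 377
{C}: service cost 403
Among all 6 size-1 choices, {E} is lowest.

Choose E only; total service cost 300.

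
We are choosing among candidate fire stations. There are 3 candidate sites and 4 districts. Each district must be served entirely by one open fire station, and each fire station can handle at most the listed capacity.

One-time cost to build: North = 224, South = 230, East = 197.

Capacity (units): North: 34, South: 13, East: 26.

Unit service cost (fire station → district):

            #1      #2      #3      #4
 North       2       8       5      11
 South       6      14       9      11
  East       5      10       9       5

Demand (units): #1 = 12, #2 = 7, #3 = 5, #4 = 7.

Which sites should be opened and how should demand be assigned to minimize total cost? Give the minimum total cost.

Open {North}: #1→North 2·12=24, #2→North 8·7=56, #3→North 5·5=25, #4→North 11·7=77.
Loads: North carries 31/34. Service 182; fixed 224; total 406.
Next best feasible plan costs 561.

Minimum total cost: 406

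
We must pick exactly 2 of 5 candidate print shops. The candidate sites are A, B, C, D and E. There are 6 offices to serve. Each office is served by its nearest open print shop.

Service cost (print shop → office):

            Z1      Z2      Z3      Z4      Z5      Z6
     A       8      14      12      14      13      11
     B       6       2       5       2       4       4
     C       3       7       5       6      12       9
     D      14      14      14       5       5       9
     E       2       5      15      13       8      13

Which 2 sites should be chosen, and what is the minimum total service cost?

Choose B and E; total service cost 19.

With exactly 2 open, each office uses its cheapest among the chosen.
{B, E}: Z1→E 2, Z2→B 2, Z3→B 5, Z4→B 2, Z5→B 4, Z6→B 4. Service cost 19.
{B, C}: service cost 20
{A, B}: service cost 23
Among all 10 size-2 choices, {B, E} is lowest.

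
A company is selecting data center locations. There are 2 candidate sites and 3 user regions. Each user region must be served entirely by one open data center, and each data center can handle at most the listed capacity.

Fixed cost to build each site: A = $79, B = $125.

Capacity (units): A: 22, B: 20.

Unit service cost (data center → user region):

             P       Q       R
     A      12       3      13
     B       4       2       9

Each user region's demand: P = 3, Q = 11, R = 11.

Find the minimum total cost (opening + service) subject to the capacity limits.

Minimum total cost: 348

Open {A, B}: P→B 4·3=12, Q→A 3·11=33, R→B 9·11=99.
Loads: A carries 11/22, B carries 14/20. Service 144; fixed 204; total 348.
Next best feasible plan costs 372.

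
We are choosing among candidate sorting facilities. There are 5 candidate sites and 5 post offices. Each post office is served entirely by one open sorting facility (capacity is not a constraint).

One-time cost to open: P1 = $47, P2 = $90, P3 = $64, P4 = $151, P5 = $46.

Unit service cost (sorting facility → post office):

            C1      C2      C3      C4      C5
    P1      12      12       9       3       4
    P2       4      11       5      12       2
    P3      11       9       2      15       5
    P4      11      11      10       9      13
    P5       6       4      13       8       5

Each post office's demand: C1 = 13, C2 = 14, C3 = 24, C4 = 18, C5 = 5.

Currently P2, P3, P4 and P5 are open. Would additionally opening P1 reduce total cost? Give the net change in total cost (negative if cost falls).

Current service cost with {P2, P3, P4, P5}: 310.
Adding P1: each post office re-picks its cheapest; new service cost 220, saving 90.
Extra fixed cost: 47. Net change = 47 − 90 = -43.
(Totals: 661 → 618.)

Yes — net change −43 (cost falls by 43).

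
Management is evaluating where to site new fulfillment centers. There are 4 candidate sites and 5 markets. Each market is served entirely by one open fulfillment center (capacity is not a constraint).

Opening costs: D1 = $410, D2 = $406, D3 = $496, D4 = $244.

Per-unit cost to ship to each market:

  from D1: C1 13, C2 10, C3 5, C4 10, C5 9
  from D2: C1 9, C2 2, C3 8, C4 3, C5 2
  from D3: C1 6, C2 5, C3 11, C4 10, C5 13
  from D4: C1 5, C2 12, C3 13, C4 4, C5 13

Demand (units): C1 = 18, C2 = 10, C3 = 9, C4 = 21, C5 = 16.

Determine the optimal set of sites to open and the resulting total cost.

For any fixed open set, each market goes to its cheapest open site; total = fixed + service.
{D2}: C1→D2 9·18=162, C2→D2 2·10=20, C3→D2 8·9=72, C4→D2 3·21=63, C5→D2 2·16=32. Service 349; fixed 406; total 755.
{D4}: service 619 + fixed 244 = 863
{D2, D4}: service 277 + fixed 650 = 927
{D1, D2, D3, D4}: service 250 + fixed 1556 = 1806
No other subset beats 755.

Open D2 only; minimum total cost 755.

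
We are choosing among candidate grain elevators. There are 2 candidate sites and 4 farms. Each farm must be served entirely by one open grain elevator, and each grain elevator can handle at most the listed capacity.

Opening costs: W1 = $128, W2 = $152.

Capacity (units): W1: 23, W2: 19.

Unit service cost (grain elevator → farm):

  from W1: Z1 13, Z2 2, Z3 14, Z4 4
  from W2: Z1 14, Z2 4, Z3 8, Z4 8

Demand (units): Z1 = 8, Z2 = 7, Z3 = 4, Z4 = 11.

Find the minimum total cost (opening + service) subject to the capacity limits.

Open {W1, W2}: Z1→W2 14·8=112, Z2→W1 2·7=14, Z3→W2 8·4=32, Z4→W1 4·11=44.
Loads: W1 carries 18/23, W2 carries 12/19. Service 202; fixed 280; total 482.
Next best feasible plan costs 488.

Minimum total cost: 482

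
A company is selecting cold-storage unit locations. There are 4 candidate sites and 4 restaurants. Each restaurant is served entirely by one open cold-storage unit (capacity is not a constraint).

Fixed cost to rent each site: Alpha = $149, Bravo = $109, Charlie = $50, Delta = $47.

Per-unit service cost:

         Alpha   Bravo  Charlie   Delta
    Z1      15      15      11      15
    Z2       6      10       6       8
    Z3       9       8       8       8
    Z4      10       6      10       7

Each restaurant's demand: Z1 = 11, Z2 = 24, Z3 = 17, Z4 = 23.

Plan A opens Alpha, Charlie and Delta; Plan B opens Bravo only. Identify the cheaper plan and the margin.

Plan A: {Alpha, Charlie, Delta}: Z1→Charlie 11·11=121, Z2→Alpha 6·24=144, Z3→Charlie 8·17=136, Z4→Delta 7·23=161. Service 562; fixed 246; total 808.
Plan B: {Bravo}: Z1→Bravo 15·11=165, Z2→Bravo 10·24=240, Z3→Bravo 8·17=136, Z4→Bravo 6·23=138. Service 679; fixed 109; total 788.
Difference: |808 − 788| = 20.

Plan B is cheaper by 20.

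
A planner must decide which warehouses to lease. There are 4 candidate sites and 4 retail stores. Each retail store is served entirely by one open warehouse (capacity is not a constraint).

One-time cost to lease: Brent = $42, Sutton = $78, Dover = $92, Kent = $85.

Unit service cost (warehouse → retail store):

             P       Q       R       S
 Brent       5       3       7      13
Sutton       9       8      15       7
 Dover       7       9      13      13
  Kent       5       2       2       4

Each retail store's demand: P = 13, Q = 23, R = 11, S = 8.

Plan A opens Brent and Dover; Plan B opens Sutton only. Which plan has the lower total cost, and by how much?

Plan A is cheaper by 151.

Plan A: {Brent, Dover}: P→Brent 5·13=65, Q→Brent 3·23=69, R→Brent 7·11=77, S→Brent 13·8=104. Service 315; fixed 134; total 449.
Plan B: {Sutton}: P→Sutton 9·13=117, Q→Sutton 8·23=184, R→Sutton 15·11=165, S→Sutton 7·8=56. Service 522; fixed 78; total 600.
Difference: |449 − 600| = 151.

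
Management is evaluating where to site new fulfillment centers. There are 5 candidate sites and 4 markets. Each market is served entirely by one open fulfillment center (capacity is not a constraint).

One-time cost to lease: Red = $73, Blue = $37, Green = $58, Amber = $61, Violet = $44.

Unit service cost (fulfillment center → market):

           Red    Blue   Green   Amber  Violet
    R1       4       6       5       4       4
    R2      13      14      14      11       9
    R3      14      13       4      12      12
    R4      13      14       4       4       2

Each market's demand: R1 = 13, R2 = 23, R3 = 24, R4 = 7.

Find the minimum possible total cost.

Minimum total cost: 471

For any fixed open set, each market goes to its cheapest open site; total = fixed + service.
{Green, Violet}: R1→Violet 4·13=52, R2→Violet 9·23=207, R3→Green 4·24=96, R4→Violet 2·7=14. Service 369; fixed 102; total 471.
{Blue, Green, Violet}: R1→Violet 4·13=52, R2→Violet 9·23=207, R3→Green 4·24=96, R4→Violet 2·7=14. Service 369; fixed 139; total 508.
{Green, Amber, Violet}: service 369 + fixed 163 = 532
{Red, Blue, Green, Amber, Violet}: service 369 + fixed 273 = 642
No other subset beats 471.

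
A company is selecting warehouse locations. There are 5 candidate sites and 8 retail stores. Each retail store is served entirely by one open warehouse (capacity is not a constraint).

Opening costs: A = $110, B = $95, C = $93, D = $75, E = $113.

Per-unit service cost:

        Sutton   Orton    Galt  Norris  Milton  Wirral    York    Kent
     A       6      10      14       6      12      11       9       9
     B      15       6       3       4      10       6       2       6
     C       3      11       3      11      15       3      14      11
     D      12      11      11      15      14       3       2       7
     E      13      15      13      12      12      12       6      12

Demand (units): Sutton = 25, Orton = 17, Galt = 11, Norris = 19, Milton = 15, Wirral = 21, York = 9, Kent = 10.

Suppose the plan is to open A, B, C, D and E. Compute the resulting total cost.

Each retail store is assigned to its cheapest site among the open ones.
{A, B, C, D, E}: Sutton→C 3·25=75, Orton→B 6·17=102, Galt→B 3·11=33, Norris→B 4·19=76, Milton→B 10·15=150, Wirral→C 3·21=63, York→B 2·9=18, Kent→B 6·10=60. Service 577; fixed 486; total 1063.

Total cost: 1063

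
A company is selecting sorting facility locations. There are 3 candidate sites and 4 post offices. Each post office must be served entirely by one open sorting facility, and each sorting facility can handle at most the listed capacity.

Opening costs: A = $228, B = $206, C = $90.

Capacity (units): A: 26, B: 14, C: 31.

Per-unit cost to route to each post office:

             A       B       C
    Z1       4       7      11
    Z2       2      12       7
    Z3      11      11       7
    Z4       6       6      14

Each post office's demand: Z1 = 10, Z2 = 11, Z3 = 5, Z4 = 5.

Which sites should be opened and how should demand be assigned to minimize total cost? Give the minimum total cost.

Minimum total cost: 382

Open {C}: Z1→C 11·10=110, Z2→C 7·11=77, Z3→C 7·5=35, Z4→C 14·5=70.
Loads: C carries 31/31. Service 292; fixed 90; total 382.
Next best feasible plan costs 445.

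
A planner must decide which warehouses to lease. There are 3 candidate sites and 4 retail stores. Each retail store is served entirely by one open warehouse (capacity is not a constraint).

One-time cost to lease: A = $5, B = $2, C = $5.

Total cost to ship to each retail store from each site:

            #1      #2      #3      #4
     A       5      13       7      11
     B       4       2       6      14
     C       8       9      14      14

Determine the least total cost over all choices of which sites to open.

For any fixed open set, each retail store goes to its cheapest open site; total = fixed + service.
{B}: #1→B 4, #2→B 2, #3→B 6, #4→B 14. Service 26; fixed 2; total 28.
{A, B}: #1→B 4, #2→B 2, #3→B 6, #4→A 11. Service 23; fixed 7; total 30.
{B, C}: #1→B 4, #2→B 2, #3→B 6, #4→B 14. Service 26; fixed 7; total 33.
{A, B, C}: #1→B 4, #2→B 2, #3→B 6, #4→A 11. Service 23; fixed 12; total 35.
No other subset beats 28.

Minimum total cost: 28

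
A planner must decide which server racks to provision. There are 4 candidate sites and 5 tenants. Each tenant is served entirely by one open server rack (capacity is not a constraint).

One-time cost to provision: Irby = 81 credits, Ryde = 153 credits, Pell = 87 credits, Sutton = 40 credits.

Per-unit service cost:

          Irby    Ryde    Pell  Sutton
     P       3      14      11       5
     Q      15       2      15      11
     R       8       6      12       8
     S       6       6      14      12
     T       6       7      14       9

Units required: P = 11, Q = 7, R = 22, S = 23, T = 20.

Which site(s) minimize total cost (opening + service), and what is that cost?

Open Irby only; minimum total cost 653.

For any fixed open set, each tenant goes to its cheapest open site; total = fixed + service.
{Irby}: P→Irby 3·11=33, Q→Irby 15·7=105, R→Irby 8·22=176, S→Irby 6·23=138, T→Irby 6·20=120. Service 572; fixed 81; total 653.
{Irby, Sutton}: service 544 + fixed 121 = 665
{Irby, Ryde}: P→Irby 3·11=33, Q→Ryde 2·7=14, R→Ryde 6·22=132, S→Irby 6·23=138, T→Irby 6·20=120. Service 437; fixed 234; total 671.
{Irby, Ryde, Pell, Sutton}: service 437 + fixed 361 = 798
No other subset beats 653.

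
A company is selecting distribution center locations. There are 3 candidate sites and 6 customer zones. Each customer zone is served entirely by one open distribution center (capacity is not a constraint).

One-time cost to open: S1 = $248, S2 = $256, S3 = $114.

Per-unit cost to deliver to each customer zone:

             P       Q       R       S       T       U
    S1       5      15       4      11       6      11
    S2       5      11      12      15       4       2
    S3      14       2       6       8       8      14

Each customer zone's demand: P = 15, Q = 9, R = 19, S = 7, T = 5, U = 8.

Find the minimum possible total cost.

Minimum total cost: 664

For any fixed open set, each customer zone goes to its cheapest open site; total = fixed + service.
{S3}: P→S3 14·15=210, Q→S3 2·9=18, R→S3 6·19=114, S→S3 8·7=56, T→S3 8·5=40, U→S3 14·8=112. Service 550; fixed 114; total 664.
{S2, S3}: P→S2 5·15=75, Q→S3 2·9=18, R→S3 6·19=114, S→S3 8·7=56, T→S2 4·5=20, U→S2 2·8=16. Service 299; fixed 370; total 669.
{S1, S3}: P→S1 5·15=75, Q→S3 2·9=18, R→S1 4·19=76, S→S3 8·7=56, T→S1 6·5=30, U→S1 11·8=88. Service 343; fixed 362; total 705.
{S1, S2, S3}: service 261 + fixed 618 = 879
No other subset beats 664.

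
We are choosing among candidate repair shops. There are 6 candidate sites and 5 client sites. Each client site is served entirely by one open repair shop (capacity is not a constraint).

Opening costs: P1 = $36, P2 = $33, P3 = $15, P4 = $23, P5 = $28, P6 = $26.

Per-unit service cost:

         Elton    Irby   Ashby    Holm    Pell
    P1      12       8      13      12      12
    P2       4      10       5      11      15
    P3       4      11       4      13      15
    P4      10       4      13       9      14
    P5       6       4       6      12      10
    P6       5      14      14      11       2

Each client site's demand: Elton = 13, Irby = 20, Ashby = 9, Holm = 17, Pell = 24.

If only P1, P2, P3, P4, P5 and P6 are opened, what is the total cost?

Each client site is assigned to its cheapest site among the open ones.
{P1, P2, P3, P4, P5, P6}: Elton→P2 4·13=52, Irby→P4 4·20=80, Ashby→P3 4·9=36, Holm→P4 9·17=153, Pell→P6 2·24=48. Service 369; fixed 161; total 530.

Total cost: 530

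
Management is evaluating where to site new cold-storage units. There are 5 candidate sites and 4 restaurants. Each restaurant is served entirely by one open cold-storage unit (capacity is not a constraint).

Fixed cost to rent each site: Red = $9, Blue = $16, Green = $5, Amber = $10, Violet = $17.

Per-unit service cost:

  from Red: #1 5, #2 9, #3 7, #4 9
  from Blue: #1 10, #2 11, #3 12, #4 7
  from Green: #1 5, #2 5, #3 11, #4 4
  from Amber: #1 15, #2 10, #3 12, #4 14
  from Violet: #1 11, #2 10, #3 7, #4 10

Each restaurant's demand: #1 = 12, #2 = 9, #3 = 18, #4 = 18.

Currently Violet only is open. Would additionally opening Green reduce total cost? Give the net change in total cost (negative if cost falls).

Current service cost with {Violet}: 528.
Adding Green: each restaurant re-picks its cheapest; new service cost 303, saving 225.
Extra fixed cost: 5. Net change = 5 − 225 = -220.
(Totals: 545 → 325.)

Yes — net change −220 (cost falls by 220).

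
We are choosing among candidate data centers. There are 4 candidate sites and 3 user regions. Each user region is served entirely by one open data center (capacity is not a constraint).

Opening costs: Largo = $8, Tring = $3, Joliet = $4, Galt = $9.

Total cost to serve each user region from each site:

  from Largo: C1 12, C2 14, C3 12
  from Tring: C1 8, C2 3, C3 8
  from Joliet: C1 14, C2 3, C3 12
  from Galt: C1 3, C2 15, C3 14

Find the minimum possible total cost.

Minimum total cost: 22

For any fixed open set, each user region goes to its cheapest open site; total = fixed + service.
{Tring}: C1→Tring 8, C2→Tring 3, C3→Tring 8. Service 19; fixed 3; total 22.
{Tring, Joliet}: service 19 + fixed 7 = 26
{Tring, Galt}: service 14 + fixed 12 = 26
{Largo, Tring, Joliet, Galt}: service 14 + fixed 24 = 38
No other subset beats 22.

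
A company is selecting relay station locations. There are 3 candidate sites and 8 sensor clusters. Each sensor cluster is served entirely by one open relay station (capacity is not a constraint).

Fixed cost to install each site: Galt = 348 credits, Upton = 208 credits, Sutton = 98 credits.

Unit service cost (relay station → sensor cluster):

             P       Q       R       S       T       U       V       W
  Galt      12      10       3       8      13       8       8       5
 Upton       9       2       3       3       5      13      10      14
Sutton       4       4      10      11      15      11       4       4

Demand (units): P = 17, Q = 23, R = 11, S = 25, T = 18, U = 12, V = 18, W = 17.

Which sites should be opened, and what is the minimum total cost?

For any fixed open set, each sensor cluster goes to its cheapest open site; total = fixed + service.
{Upton, Sutton}: P→Sutton 4·17=68, Q→Upton 2·23=46, R→Upton 3·11=33, S→Upton 3·25=75, T→Upton 5·18=90, U→Sutton 11·12=132, V→Sutton 4·18=72, W→Sutton 4·17=68. Service 584; fixed 306; total 890.
{Upton}: service 971 + fixed 208 = 1179
{Sutton}: service 1087 + fixed 98 = 1185
{Galt, Upton, Sutton}: P→Sutton 4·17=68, Q→Upton 2·23=46, R→Galt 3·11=33, S→Upton 3·25=75, T→Upton 5·18=90, U→Galt 8·12=96, V→Sutton 4·18=72, W→Sutton 4·17=68. Service 548; fixed 654; total 1202.
(All 7 nonempty subsets were checked; Upton and Sutton is lowest.)

Open Upton and Sutton; minimum total cost 890.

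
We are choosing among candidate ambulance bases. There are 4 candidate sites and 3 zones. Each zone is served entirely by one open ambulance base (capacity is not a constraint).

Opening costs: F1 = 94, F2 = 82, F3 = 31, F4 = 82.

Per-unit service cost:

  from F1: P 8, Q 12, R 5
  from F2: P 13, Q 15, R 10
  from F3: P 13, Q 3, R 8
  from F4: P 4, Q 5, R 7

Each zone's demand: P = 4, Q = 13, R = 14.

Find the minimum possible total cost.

Minimum total cost: 234

For any fixed open set, each zone goes to its cheapest open site; total = fixed + service.
{F3}: P→F3 13·4=52, Q→F3 3·13=39, R→F3 8·14=112. Service 203; fixed 31; total 234.
{F4}: P→F4 4·4=16, Q→F4 5·13=65, R→F4 7·14=98. Service 179; fixed 82; total 261.
{F1, F3}: P→F1 8·4=32, Q→F3 3·13=39, R→F1 5·14=70. Service 141; fixed 125; total 266.
{F1, F2, F3, F4}: service 125 + fixed 289 = 414
(All 15 nonempty subsets were checked; F3 only is lowest.)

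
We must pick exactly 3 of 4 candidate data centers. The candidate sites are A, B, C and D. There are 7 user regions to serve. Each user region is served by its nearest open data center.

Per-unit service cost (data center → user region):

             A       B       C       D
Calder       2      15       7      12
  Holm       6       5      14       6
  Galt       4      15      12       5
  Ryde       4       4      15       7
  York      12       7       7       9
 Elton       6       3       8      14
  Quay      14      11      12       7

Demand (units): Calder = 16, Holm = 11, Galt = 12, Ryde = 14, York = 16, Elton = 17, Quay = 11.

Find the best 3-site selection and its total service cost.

Choose A, B and D; total service cost 431.

With exactly 3 open, each user region uses its cheapest among the chosen.
{A, B, D}: Calder→A 2·16=32, Holm→B 5·11=55, Galt→A 4·12=48, Ryde→A 4·14=56, York→B 7·16=112, Elton→B 3·17=51, Quay→D 7·11=77. Service cost 431.
{A, B, C}: service cost 475
{A, C, D}: service cost 493
Among all 4 size-3 choices, {A, B, D} is lowest.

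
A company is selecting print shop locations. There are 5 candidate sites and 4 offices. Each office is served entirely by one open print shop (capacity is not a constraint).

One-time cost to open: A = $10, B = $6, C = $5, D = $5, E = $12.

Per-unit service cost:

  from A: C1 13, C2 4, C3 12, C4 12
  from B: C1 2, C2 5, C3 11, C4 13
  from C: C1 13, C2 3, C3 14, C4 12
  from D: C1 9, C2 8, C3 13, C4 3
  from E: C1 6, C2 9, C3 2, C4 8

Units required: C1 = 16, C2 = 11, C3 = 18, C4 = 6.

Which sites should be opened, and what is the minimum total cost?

Open B, C, D and E; minimum total cost 147.

For any fixed open set, each office goes to its cheapest open site; total = fixed + service.
{B, C, D, E}: C1→B 2·16=32, C2→C 3·11=33, C3→E 2·18=36, C4→D 3·6=18. Service 119; fixed 28; total 147.
{A, B, C, D, E}: C1→B 2·16=32, C2→C 3·11=33, C3→E 2·18=36, C4→D 3·6=18. Service 119; fixed 38; total 157.
{A, B, D, E}: service 130 + fixed 33 = 163
{C}: service 565 + fixed 5 = 570
No other subset beats 147.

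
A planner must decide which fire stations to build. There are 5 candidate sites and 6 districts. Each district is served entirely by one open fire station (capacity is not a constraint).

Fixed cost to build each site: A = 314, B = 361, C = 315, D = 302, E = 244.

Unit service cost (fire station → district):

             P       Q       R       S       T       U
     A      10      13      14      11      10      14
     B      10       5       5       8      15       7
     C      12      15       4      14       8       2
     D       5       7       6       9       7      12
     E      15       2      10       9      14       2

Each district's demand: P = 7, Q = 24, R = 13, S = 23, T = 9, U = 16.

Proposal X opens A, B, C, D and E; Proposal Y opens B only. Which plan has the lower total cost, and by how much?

Proposal X: {A, B, C, D, E}: P→D 5·7=35, Q→E 2·24=48, R→C 4·13=52, S→B 8·23=184, T→D 7·9=63, U→C 2·16=32. Service 414; fixed 1536; total 1950.
Proposal Y: {B}: P→B 10·7=70, Q→B 5·24=120, R→B 5·13=65, S→B 8·23=184, T→B 15·9=135, U→B 7·16=112. Service 686; fixed 361; total 1047.
Difference: |1950 − 1047| = 903.

Proposal Y is cheaper by 903.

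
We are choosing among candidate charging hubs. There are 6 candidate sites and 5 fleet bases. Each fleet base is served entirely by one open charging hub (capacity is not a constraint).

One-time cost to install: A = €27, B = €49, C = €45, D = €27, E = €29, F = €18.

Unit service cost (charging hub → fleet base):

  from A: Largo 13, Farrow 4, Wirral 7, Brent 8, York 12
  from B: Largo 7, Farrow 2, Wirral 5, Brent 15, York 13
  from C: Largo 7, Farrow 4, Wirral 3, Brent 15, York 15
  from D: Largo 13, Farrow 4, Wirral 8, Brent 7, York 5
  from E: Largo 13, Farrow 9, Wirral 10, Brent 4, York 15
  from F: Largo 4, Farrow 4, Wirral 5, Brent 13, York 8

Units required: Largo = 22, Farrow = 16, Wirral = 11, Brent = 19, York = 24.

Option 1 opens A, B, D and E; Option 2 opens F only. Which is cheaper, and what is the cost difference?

Option 1: {A, B, D, E}: Largo→B 7·22=154, Farrow→B 2·16=32, Wirral→B 5·11=55, Brent→E 4·19=76, York→D 5·24=120. Service 437; fixed 132; total 569.
Option 2: {F}: Largo→F 4·22=88, Farrow→F 4·16=64, Wirral→F 5·11=55, Brent→F 13·19=247, York→F 8·24=192. Service 646; fixed 18; total 664.
Difference: |569 − 664| = 95.

Option 1 is cheaper by 95.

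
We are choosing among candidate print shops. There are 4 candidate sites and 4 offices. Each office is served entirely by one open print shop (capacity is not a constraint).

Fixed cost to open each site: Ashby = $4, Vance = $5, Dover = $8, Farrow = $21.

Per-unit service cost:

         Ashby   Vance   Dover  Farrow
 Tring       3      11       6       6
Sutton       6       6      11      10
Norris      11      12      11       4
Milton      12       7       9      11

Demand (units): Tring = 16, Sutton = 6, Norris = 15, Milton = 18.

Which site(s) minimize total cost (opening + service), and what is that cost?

Open Ashby, Vance and Farrow; minimum total cost 300.

For any fixed open set, each office goes to its cheapest open site; total = fixed + service.
{Ashby, Vance, Farrow}: Tring→Ashby 3·16=48, Sutton→Ashby 6·6=36, Norris→Farrow 4·15=60, Milton→Vance 7·18=126. Service 270; fixed 30; total 300.
{Ashby, Vance, Dover, Farrow}: Tring→Ashby 3·16=48, Sutton→Ashby 6·6=36, Norris→Farrow 4·15=60, Milton→Vance 7·18=126. Service 270; fixed 38; total 308.
{Ashby, Dover, Farrow}: service 306 + fixed 33 = 339
{Ashby}: Tring→Ashby 3·16=48, Sutton→Ashby 6·6=36, Norris→Ashby 11·15=165, Milton→Ashby 12·18=216. Service 465; fixed 4; total 469.
(All 15 nonempty subsets were checked; Ashby, Vance and Farrow is lowest.)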